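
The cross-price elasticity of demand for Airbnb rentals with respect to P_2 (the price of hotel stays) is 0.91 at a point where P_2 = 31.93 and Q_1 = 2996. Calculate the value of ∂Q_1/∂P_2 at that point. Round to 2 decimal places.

ε = (∂Q_1/∂P_2)·(P_2/Q_1) ⇒ ∂Q_1/∂P_2 = ε·Q_1/P_2 = 0.91 × 2996/31.93 ≈ 85.39.

85.39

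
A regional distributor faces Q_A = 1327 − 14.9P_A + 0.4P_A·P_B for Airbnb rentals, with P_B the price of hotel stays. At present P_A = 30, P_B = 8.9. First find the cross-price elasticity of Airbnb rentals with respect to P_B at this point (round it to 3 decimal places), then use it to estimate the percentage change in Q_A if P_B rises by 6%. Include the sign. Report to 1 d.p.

At P_A = 30, P_B = 8.9: Q_A = 986.8.
∂Q_A/∂P_B = 0.4P_A = 12.0000.
ε = (∂Q_A/∂P_B)(P_B/Q_A) = 12.0000 × 8.9/986.8 ≈ 0.108.
%ΔQ_A ≈ ε × %ΔP_B = 0.108 × (6%) = 0.6%.

0.6%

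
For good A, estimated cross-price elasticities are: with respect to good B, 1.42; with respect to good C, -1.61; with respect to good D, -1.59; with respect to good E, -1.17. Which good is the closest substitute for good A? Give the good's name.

good B

Substitutes have ε > 0. Among the positive values, 1.42 (good B) is largest.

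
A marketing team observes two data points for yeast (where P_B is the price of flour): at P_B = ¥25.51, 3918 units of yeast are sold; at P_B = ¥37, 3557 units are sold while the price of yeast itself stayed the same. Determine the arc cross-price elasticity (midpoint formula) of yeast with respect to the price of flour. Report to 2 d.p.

-0.26

ΔQ_A = 3557 − 3918 = -361; ΔP_B = 37 − 25.51 = 11.49.
Midpoints: Q̄_A = 3737.5, P̄_B = 31.26.
ε = (ΔQ_A/Q̄_A)/(ΔP_B/P̄_B) = (-361/3737.5)/(11.49/31.26) ≈ -0.26.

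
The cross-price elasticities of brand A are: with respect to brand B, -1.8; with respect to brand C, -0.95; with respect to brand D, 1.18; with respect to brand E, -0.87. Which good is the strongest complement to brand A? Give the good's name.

brand B

Complements have ε < 0. The most negative value is -1.8 (brand B).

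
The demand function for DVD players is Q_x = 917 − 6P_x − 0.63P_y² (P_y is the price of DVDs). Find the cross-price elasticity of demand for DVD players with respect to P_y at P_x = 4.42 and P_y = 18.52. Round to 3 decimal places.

At P_x = 4.42 and P_y = 18.52: Q_x = 674.396.
∂Q_x/∂P_y = -1.26P_y = -1.26(18.52) = -23.3352.
ε = (∂Q_x/∂P_y)(P_y/Q_x) = -23.3352 × (18.52/674.396) ≈ -0.641.
ε < 0: complements.

-0.641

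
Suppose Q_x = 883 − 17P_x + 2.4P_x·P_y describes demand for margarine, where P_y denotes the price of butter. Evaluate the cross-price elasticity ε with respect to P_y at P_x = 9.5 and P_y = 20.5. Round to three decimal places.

At P_x = 9.5 and P_y = 20.5: Q_x = 1188.9.
∂Q_x/∂P_y = 2.4P_x = 2.4(9.5) = 22.8000.
ε = (∂Q_x/∂P_y)(P_y/Q_x) = 22.8000 × (20.5/1188.9) ≈ 0.393.
ε > 0: substitutes.

0.393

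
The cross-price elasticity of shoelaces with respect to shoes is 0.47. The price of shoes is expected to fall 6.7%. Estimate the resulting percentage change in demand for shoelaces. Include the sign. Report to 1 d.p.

%ΔQ ≈ ε × %ΔP of shoes = 0.47 × (-6.7%) = -3.1%.

-3.1%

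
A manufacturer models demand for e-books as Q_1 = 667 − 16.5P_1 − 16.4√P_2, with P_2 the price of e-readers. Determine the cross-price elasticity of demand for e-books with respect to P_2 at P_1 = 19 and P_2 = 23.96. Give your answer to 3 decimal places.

-0.147

At P_1 = 19 and P_2 = 23.96: Q_1 = 273.224.
∂Q_1/∂P_2 = -16.4/(2√P_2) = -16.4/(2√23.96) = -1.6752.
ε = (∂Q_1/∂P_2)(P_2/Q_1) = -1.6752 × (23.96/273.224) ≈ -0.147.
ε < 0: complements.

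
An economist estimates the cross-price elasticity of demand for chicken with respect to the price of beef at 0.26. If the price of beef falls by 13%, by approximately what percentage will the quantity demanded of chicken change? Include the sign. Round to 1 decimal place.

-3.4%

%ΔQ ≈ ε × %ΔP of beef = 0.26 × (-13%) = -3.4%.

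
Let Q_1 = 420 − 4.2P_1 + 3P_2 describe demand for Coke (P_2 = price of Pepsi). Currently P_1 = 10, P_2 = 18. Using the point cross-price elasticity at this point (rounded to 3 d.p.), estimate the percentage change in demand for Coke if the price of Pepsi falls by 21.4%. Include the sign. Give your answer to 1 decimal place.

-2.7%

At P_1 = 10, P_2 = 18: Q_1 = 432.
∂Q_1/∂P_2 = 3.
ε = (∂Q_1/∂P_2)(P_2/Q_1) = 3.0000 × 18/432 ≈ 0.125.
%ΔQ_1 ≈ ε × %ΔP_2 = 0.125 × (-21.4%) = -2.7%.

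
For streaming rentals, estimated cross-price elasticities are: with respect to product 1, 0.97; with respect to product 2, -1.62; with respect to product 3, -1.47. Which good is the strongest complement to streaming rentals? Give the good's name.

Complements have ε < 0. The most negative value is -1.62 (product 2).

product 2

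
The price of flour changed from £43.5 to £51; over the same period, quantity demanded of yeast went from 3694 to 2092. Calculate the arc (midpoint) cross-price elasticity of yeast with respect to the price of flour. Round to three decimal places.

ΔQ_A = 2092 − 3694 = -1602; ΔP_B = 51 − 43.5 = 7.5.
Midpoints: Q̄_A = 2893.0, P̄_B = 47.25.
ε = (ΔQ_A/Q̄_A)/(ΔP_B/P̄_B) = (-1602/2893.0)/(7.5/47.25) ≈ -3.489.

-3.489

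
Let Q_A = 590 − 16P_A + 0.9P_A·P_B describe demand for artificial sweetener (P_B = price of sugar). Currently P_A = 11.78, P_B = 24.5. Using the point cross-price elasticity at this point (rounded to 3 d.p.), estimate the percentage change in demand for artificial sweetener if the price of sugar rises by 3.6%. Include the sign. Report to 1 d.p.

1.4%

At P_A = 11.78, P_B = 24.5: Q_A = 661.269.
∂Q_A/∂P_B = 0.9P_A = 10.6020.
ε = (∂Q_A/∂P_B)(P_B/Q_A) = 10.6020 × 24.5/661.269 ≈ 0.393.
%ΔQ_A ≈ ε × %ΔP_B = 0.393 × (3.6%) = 1.4%.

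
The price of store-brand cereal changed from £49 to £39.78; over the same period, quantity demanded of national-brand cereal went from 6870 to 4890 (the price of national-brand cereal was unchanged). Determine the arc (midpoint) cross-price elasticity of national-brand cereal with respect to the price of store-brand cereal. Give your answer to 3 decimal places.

1.621

ΔQ_A = 4890 − 6870 = -1980; ΔP_B = 39.78 − 49 = -9.22.
Midpoints: Q̄_A = 5880.0, P̄_B = 44.39.
ε = (ΔQ_A/Q̄_A)/(ΔP_B/P̄_B) = (-1980/5880.0)/(-9.22/44.39) ≈ 1.621.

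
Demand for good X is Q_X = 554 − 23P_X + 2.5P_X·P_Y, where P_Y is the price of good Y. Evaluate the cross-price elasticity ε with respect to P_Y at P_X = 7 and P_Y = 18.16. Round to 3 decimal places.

0.447

At P_X = 7 and P_Y = 18.16: Q_X = 710.8.
∂Q_X/∂P_Y = 2.5P_X = 2.5(7) = 17.5000.
ε = (∂Q_X/∂P_Y)(P_Y/Q_X) = 17.5000 × (18.16/710.8) ≈ 0.447.
ε > 0: substitutes.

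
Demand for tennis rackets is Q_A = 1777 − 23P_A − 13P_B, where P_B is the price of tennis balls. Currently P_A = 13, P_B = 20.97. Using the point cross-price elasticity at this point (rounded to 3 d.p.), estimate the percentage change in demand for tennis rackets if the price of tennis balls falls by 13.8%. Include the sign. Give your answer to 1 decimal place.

At P_A = 13, P_B = 20.97: Q_A = 1205.39.
∂Q_A/∂P_B = -13.
ε = (∂Q_A/∂P_B)(P_B/Q_A) = -13.0000 × 20.97/1205.39 ≈ -0.226.
%ΔQ_A ≈ ε × %ΔP_B = -0.226 × (-13.8%) = 3.1%.

3.1%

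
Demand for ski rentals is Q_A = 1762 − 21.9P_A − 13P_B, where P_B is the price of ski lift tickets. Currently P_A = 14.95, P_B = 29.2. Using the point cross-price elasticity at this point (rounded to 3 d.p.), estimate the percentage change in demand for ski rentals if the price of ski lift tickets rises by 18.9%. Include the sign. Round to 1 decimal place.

At P_A = 14.95, P_B = 29.2: Q_A = 1054.995.
∂Q_A/∂P_B = -13.
ε = (∂Q_A/∂P_B)(P_B/Q_A) = -13.0000 × 29.2/1054.995 ≈ -0.360.
%ΔQ_A ≈ ε × %ΔP_B = -0.360 × (18.9%) = -6.8%.

-6.8%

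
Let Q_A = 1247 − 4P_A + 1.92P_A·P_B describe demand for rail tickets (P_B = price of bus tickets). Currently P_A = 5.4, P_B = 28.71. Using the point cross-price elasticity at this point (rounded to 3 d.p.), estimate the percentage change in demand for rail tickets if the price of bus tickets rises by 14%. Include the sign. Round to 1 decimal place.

At P_A = 5.4, P_B = 28.71: Q_A = 1523.065.
∂Q_A/∂P_B = 1.92P_A = 10.3680.
ε = (∂Q_A/∂P_B)(P_B/Q_A) = 10.3680 × 28.71/1523.065 ≈ 0.195.
%ΔQ_A ≈ ε × %ΔP_B = 0.195 × (14%) = 2.7%.

2.7%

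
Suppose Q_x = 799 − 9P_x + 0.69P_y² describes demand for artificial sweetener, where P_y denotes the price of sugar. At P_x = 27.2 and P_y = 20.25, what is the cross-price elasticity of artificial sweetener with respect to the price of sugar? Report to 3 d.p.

0.676

At P_x = 27.2 and P_y = 20.25: Q_x = 837.143.
∂Q_x/∂P_y = 1.38P_y = 1.38(20.25) = 27.9450.
ε = (∂Q_x/∂P_y)(P_y/Q_x) = 27.9450 × (20.25/837.143) ≈ 0.676.
ε > 0: substitutes.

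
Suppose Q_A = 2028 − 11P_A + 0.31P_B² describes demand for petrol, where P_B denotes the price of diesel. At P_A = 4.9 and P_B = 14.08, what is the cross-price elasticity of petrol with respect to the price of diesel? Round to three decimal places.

0.060

At P_A = 4.9 and P_B = 14.08: Q_A = 2035.556.
∂Q_A/∂P_B = 0.62P_B = 0.62(14.08) = 8.7296.
ε = (∂Q_A/∂P_B)(P_B/Q_A) = 8.7296 × (14.08/2035.556) ≈ 0.060.
ε > 0: substitutes.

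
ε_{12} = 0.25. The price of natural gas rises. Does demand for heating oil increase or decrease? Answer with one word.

ε > 0 and the price of natural gas rises, so the quantity of heating oil moves in the same direction: it increases.

increase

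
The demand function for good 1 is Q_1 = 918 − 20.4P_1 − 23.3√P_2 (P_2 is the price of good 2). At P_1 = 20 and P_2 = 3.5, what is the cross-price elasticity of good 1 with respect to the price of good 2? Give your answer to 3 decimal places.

-0.047

At P_1 = 20 and P_2 = 3.5: Q_1 = 466.410.
∂Q_1/∂P_2 = -23.3/(2√P_2) = -23.3/(2√3.5) = -6.2272.
ε = (∂Q_1/∂P_2)(P_2/Q_1) = -6.2272 × (3.5/466.410) ≈ -0.047.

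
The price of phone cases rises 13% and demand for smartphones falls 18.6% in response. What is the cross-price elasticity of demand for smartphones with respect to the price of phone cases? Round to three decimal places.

-1.431

ε = (%ΔQ of smartphones) / (%ΔP of phone cases) = (-18.6%) / (13%) ≈ -1.431.
Negative cross-price elasticity: complements.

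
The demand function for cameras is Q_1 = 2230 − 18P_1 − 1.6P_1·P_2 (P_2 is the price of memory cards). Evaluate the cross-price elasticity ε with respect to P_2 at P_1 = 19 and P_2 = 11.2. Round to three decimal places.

At P_1 = 19 and P_2 = 11.2: Q_1 = 1547.52.
∂Q_1/∂P_2 = -1.6P_1 = -1.6(19) = -30.4000.
ε = (∂Q_1/∂P_2)(P_2/Q_1) = -30.4000 × (11.2/1547.52) ≈ -0.220.

-0.220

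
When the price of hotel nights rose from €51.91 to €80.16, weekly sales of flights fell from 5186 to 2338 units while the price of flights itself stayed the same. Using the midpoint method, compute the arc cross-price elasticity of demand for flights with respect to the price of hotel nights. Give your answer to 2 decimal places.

-1.77

ΔQ_A = 2338 − 5186 = -2848; ΔP_B = 80.16 − 51.91 = 28.25.
Midpoints: Q̄_A = 3762.0, P̄_B = 66.03.
ε = (ΔQ_A/Q̄_A)/(ΔP_B/P̄_B) = (-2848/3762.0)/(28.25/66.03) ≈ -1.77.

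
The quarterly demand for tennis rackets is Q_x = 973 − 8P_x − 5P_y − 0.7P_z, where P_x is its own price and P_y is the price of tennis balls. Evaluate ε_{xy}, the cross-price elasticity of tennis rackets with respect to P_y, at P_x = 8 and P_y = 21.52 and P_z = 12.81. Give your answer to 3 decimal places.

-0.136

At P_x = 8 and P_y = 21.52 and P_z = 12.81: Q_x = 792.433.
∂Q_x/∂P_y = -5.
ε = (∂Q_x/∂P_y)(P_y/Q_x) = -5 × (21.52/792.433) ≈ -0.136.
Since ε < 0, tennis rackets and tennis balls are complements.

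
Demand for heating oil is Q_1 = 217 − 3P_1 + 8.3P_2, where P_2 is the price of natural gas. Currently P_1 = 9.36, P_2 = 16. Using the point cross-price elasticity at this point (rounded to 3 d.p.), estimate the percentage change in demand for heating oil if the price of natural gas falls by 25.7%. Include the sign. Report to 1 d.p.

-10.6%

At P_1 = 9.36, P_2 = 16: Q_1 = 321.72.
∂Q_1/∂P_2 = 8.3.
ε = (∂Q_1/∂P_2)(P_2/Q_1) = 8.3000 × 16/321.72 ≈ 0.413.
%ΔQ_1 ≈ ε × %ΔP_2 = 0.413 × (-25.7%) = -10.6%.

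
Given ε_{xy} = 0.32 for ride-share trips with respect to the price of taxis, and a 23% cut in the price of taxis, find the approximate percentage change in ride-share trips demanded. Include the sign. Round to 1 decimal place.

%ΔQ ≈ ε × %ΔP of taxis = 0.32 × (-23%) = -7.4%.
Demand for ride-share trips falls by about 7.4%.

-7.4%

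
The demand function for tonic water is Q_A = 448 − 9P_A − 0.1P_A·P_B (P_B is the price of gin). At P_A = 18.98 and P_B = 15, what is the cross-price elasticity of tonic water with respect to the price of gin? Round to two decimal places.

At P_A = 18.98 and P_B = 15: Q_A = 248.71.
∂Q_A/∂P_B = -0.1P_A = -0.1(18.98) = -1.8980.
ε = (∂Q_A/∂P_B)(P_B/Q_A) = -1.8980 × (15/248.71) ≈ -0.11.

-0.11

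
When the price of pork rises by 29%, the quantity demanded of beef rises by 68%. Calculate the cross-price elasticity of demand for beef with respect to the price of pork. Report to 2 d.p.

2.34

ε = (%ΔQ of beef) / (%ΔP of pork) = (68%) / (29%) ≈ 2.34.
Positive cross-price elasticity: substitutes.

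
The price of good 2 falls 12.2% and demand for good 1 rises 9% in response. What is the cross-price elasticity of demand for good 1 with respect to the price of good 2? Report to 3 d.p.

-0.738

ε = (%ΔQ of good 1) / (%ΔP of good 2) = (9%) / (-12.2%) ≈ -0.738.
Negative cross-price elasticity: complements.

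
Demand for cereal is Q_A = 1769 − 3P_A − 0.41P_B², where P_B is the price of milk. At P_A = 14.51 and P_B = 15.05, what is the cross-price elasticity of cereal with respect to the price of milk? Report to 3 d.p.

At P_A = 14.51 and P_B = 15.05: Q_A = 1632.604.
∂Q_A/∂P_B = -0.82P_B = -0.82(15.05) = -12.3410.
ε = (∂Q_A/∂P_B)(P_B/Q_A) = -12.3410 × (15.05/1632.604) ≈ -0.114.

-0.114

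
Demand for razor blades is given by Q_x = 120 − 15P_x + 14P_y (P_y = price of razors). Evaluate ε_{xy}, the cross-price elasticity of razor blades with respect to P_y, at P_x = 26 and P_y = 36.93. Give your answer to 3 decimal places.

2.093

At P_x = 26 and P_y = 36.93: Q_x = 247.02.
∂Q_x/∂P_y = 14.
ε = (∂Q_x/∂P_y)(P_y/Q_x) = 14 × (36.93/247.02) ≈ 2.093.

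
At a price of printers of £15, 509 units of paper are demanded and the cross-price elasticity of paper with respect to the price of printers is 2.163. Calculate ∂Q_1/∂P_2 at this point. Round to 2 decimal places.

ε = (∂Q_1/∂P_2)·(P_2/Q_1) ⇒ ∂Q_1/∂P_2 = ε·Q_1/P_2 = 2.163 × 509/15 ≈ 73.40.

73.40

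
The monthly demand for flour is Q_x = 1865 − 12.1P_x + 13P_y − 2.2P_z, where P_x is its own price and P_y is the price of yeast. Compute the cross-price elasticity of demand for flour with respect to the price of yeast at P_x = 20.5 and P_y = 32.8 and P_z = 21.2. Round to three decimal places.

At P_x = 20.5 and P_y = 32.8 and P_z = 21.2: Q_x = 1996.71.
∂Q_x/∂P_y = 13.
ε = (∂Q_x/∂P_y)(P_y/Q_x) = 13 × (32.8/1996.71) ≈ 0.214.

0.214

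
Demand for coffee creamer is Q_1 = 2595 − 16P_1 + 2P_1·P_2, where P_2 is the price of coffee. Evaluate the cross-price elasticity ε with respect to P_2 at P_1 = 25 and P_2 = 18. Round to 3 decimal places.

0.291

At P_1 = 25 and P_2 = 18: Q_1 = 3095.
∂Q_1/∂P_2 = 2P_1 = 2(25) = 50.0000.
ε = (∂Q_1/∂P_2)(P_2/Q_1) = 50.0000 × (18/3095) ≈ 0.291.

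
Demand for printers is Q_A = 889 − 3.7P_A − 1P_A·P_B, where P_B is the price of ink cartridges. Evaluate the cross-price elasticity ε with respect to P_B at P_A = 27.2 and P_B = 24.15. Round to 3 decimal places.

At P_A = 27.2 and P_B = 24.15: Q_A = 131.48.
∂Q_A/∂P_B = -1P_A = -1(27.2) = -27.2000.
ε = (∂Q_A/∂P_B)(P_B/Q_A) = -27.2000 × (24.15/131.48) ≈ -4.996.

-4.996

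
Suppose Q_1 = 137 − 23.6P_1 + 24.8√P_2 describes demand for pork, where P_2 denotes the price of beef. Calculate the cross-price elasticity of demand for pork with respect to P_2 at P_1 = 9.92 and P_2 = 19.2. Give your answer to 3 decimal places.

4.702

At P_1 = 9.92 and P_2 = 19.2: Q_1 = 11.556.
∂Q_1/∂P_2 = 24.8/(2√P_2) = 24.8/(2√19.2) = 2.8299.
ε = (∂Q_1/∂P_2)(P_2/Q_1) = 2.8299 × (19.2/11.556) ≈ 4.702.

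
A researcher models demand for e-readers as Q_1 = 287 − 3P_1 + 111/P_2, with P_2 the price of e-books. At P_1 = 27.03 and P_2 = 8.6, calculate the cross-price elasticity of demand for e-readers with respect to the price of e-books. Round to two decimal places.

At P_1 = 27.03 and P_2 = 8.6: Q_1 = 218.817.
∂Q_1/∂P_2 = −111/P_2² = -1.5008.
ε = (∂Q_1/∂P_2)(P_2/Q_1) = -1.5008 × (8.6/218.817) ≈ -0.06.
ε < 0: complements.

-0.06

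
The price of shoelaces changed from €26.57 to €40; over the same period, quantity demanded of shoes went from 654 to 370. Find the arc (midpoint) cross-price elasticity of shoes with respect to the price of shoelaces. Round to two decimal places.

-1.37

ΔQ_A = 370 − 654 = -284; ΔP_B = 40 − 26.57 = 13.43.
Midpoints: Q̄_A = 512.0, P̄_B = 33.28.
ε = (ΔQ_A/Q̄_A)/(ΔP_B/P̄_B) = (-284/512.0)/(13.43/33.28) ≈ -1.37.
ε < 0: shoes and shoelaces are complements.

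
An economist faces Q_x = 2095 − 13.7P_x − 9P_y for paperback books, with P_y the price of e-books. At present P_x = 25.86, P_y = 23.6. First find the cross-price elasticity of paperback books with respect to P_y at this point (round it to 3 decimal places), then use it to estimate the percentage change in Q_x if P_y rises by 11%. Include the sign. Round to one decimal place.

At P_x = 25.86, P_y = 23.6: Q_x = 1528.318.
∂Q_x/∂P_y = -9.
ε = (∂Q_x/∂P_y)(P_y/Q_x) = -9.0000 × 23.6/1528.318 ≈ -0.139.
%ΔQ_x ≈ ε × %ΔP_y = -0.139 × (11%) = -1.5%.

-1.5%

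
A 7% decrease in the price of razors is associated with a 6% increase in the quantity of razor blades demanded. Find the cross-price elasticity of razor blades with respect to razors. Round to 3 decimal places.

-0.857

ε = (%ΔQ of razor blades) / (%ΔP of razors) = (6%) / (-7%) ≈ -0.857.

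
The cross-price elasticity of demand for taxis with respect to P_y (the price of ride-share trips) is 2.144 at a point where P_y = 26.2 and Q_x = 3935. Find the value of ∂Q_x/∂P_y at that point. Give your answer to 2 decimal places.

322.01

ε = (∂Q_x/∂P_y)·(P_y/Q_x) ⇒ ∂Q_x/∂P_y = ε·Q_x/P_y = 2.144 × 3935/26.2 ≈ 322.01.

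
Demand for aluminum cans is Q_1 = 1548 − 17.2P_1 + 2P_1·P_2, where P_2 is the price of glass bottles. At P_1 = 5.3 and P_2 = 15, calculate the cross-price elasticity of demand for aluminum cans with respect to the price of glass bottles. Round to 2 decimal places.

At P_1 = 5.3 and P_2 = 15: Q_1 = 1615.84.
∂Q_1/∂P_2 = 2P_1 = 2(5.3) = 10.6000.
ε = (∂Q_1/∂P_2)(P_2/Q_1) = 10.6000 × (15/1615.84) ≈ 0.10.

0.10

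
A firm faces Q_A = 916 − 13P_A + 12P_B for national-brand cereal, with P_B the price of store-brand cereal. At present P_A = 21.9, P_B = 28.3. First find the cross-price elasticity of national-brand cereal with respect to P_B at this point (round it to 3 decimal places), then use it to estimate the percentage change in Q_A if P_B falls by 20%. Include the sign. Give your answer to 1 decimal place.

At P_A = 21.9, P_B = 28.3: Q_A = 970.9.
∂Q_A/∂P_B = 12.
ε = (∂Q_A/∂P_B)(P_B/Q_A) = 12.0000 × 28.3/970.9 ≈ 0.350.
%ΔQ_A ≈ ε × %ΔP_B = 0.350 × (-20%) = -7.0%.

-7.0%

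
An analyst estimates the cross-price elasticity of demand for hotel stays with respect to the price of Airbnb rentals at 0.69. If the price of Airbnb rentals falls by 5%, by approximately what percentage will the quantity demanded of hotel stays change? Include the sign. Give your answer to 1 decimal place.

-3.5%

%ΔQ ≈ ε × %ΔP of Airbnb rentals = 0.69 × (-5%) = -3.5%.
Demand for hotel stays falls by about 3.5%.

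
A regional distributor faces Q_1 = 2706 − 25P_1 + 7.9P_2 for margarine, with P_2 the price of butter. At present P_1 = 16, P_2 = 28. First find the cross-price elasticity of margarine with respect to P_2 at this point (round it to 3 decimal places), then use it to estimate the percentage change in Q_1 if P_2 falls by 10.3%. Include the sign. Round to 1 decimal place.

At P_1 = 16, P_2 = 28: Q_1 = 2527.2.
∂Q_1/∂P_2 = 7.9.
ε = (∂Q_1/∂P_2)(P_2/Q_1) = 7.9000 × 28/2527.2 ≈ 0.088.
%ΔQ_1 ≈ ε × %ΔP_2 = 0.088 × (-10.3%) = -0.9%.

-0.9%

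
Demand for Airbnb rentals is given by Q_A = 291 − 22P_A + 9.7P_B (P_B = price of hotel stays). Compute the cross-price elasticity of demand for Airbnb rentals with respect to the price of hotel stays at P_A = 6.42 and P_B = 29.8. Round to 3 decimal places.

0.659

At P_A = 6.42 and P_B = 29.8: Q_A = 438.82.
∂Q_A/∂P_B = 9.7.
ε = (∂Q_A/∂P_B)(P_B/Q_A) = 9.7 × (29.8/438.82) ≈ 0.659.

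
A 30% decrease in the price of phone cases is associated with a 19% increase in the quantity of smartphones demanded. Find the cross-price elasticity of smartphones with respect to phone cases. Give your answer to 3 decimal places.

ε = (%ΔQ of smartphones) / (%ΔP of phone cases) = (19%) / (-30%) ≈ -0.633.
Negative cross-price elasticity: complements.

-0.633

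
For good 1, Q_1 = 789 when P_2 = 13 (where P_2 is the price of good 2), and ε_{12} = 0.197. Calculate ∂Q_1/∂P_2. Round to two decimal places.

11.96

ε = (∂Q_1/∂P_2)·(P_2/Q_1) ⇒ ∂Q_1/∂P_2 = ε·Q_1/P_2 = 0.197 × 789/13 ≈ 11.96.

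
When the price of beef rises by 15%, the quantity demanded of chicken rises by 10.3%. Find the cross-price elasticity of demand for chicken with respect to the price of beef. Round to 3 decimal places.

0.687

ε = (%ΔQ of chicken) / (%ΔP of beef) = (10.3%) / (15%) ≈ 0.687.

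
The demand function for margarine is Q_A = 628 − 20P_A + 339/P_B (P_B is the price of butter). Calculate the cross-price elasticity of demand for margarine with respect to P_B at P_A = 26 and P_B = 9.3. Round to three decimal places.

-0.252

At P_A = 26 and P_B = 9.3: Q_A = 144.452.
∂Q_A/∂P_B = −339/P_B² = -3.9195.
ε = (∂Q_A/∂P_B)(P_B/Q_A) = -3.9195 × (9.3/144.452) ≈ -0.252.
ε < 0: complements.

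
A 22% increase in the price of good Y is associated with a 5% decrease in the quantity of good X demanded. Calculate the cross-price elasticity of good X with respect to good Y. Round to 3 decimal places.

ε = (%ΔQ of good X) / (%ΔP of good Y) = (-5%) / (22%) ≈ -0.227.
Negative cross-price elasticity: complements.

-0.227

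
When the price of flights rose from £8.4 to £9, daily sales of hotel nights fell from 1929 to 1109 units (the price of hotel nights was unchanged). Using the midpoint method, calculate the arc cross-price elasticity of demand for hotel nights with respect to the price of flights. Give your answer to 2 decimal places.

ΔQ_A = 1109 − 1929 = -820; ΔP_B = 9 − 8.4 = 0.6.
Midpoints: Q̄_A = 1519.0, P̄_B = 8.70.
ε = (ΔQ_A/Q̄_A)/(ΔP_B/P̄_B) = (-820/1519.0)/(0.6/8.70) ≈ -7.83.

-7.83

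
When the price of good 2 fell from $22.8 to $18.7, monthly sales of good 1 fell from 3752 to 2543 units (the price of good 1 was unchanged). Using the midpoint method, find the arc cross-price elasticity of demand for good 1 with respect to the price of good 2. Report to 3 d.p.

1.944

ΔQ_1 = 2543 − 3752 = -1209; ΔP_2 = 18.7 − 22.8 = -4.1.
Midpoints: Q̄_1 = 3147.5, P̄_2 = 20.75.
ε = (ΔQ_1/Q̄_1)/(ΔP_2/P̄_2) = (-1209/3147.5)/(-4.1/20.75) ≈ 1.944.
ε > 0: good 1 and good 2 are substitutes.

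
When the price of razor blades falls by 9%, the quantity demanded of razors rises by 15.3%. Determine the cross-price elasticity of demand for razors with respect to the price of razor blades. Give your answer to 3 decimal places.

ε = (%ΔQ of razors) / (%ΔP of razor blades) = (15.3%) / (-9%) ≈ -1.700.
Negative cross-price elasticity: complements.

-1.700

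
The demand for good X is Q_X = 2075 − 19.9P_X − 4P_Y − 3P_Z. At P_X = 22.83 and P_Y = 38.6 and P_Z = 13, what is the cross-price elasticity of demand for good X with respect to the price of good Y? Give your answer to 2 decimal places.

-0.11

At P_X = 22.83 and P_Y = 38.6 and P_Z = 13: Q_X = 1427.283.
∂Q_X/∂P_Y = -4.
ε = (∂Q_X/∂P_Y)(P_Y/Q_X) = -4 × (38.6/1427.283) ≈ -0.11.
Since ε < 0, good X and good Y are complements.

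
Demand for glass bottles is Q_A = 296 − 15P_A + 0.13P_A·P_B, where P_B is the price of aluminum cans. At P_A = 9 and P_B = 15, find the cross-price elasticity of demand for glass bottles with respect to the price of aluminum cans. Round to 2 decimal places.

0.10

At P_A = 9 and P_B = 15: Q_A = 178.55.
∂Q_A/∂P_B = 0.13P_A = 0.13(9) = 1.1700.
ε = (∂Q_A/∂P_B)(P_B/Q_A) = 1.1700 × (15/178.55) ≈ 0.10.
ε > 0: substitutes.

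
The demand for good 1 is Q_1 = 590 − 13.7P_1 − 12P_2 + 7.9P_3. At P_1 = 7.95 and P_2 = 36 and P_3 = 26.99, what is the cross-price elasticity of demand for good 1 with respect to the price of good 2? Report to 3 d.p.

At P_1 = 7.95 and P_2 = 36 and P_3 = 26.99: Q_1 = 262.306.
∂Q_1/∂P_2 = -12.
ε = (∂Q_1/∂P_2)(P_2/Q_1) = -12 × (36/262.306) ≈ -1.647.
Since ε < 0, good 1 and good 2 are complements.

-1.647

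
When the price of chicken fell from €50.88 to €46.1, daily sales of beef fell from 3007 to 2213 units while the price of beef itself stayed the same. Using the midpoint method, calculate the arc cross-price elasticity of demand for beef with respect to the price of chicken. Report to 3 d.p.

ΔQ_A = 2213 − 3007 = -794; ΔP_B = 46.1 − 50.88 = -4.78.
Midpoints: Q̄_A = 2610.0, P̄_B = 48.49.
ε = (ΔQ_A/Q̄_A)/(ΔP_B/P̄_B) = (-794/2610.0)/(-4.78/48.49) ≈ 3.086.
ε > 0: beef and chicken are substitutes.

3.086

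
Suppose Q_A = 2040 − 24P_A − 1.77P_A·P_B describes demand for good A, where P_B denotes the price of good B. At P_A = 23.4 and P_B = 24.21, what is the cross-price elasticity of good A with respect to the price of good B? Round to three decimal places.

At P_A = 23.4 and P_B = 24.21: Q_A = 475.670.
∂Q_A/∂P_B = -1.77P_A = -1.77(23.4) = -41.4180.
ε = (∂Q_A/∂P_B)(P_B/Q_A) = -41.4180 × (24.21/475.670) ≈ -2.108.
ε < 0: complements.

-2.108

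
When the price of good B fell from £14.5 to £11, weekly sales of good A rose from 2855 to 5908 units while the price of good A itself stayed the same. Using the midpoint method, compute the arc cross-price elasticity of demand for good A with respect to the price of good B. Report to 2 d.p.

ΔQ_A = 5908 − 2855 = 3053; ΔP_B = 11 − 14.5 = -3.5.
Midpoints: Q̄_A = 4381.5, P̄_B = 12.75.
ε = (ΔQ_A/Q̄_A)/(ΔP_B/P̄_B) = (3053/4381.5)/(-3.5/12.75) ≈ -2.54.

-2.54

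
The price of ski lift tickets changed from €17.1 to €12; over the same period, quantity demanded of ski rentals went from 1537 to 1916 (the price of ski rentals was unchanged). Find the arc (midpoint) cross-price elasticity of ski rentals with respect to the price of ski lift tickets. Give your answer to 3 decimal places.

ΔQ_A = 1916 − 1537 = 379; ΔP_B = 12 − 17.1 = -5.1.
Midpoints: Q̄_A = 1726.5, P̄_B = 14.55.
ε = (ΔQ_A/Q̄_A)/(ΔP_B/P̄_B) = (379/1726.5)/(-5.1/14.55) ≈ -0.626.

-0.626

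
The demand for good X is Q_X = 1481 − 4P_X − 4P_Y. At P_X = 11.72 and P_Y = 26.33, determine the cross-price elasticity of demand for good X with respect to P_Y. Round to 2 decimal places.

-0.08

At P_X = 11.72 and P_Y = 26.33: Q_X = 1328.8.
∂Q_X/∂P_Y = -4.
ε = (∂Q_X/∂P_Y)(P_Y/Q_X) = -4 × (26.33/1328.8) ≈ -0.08.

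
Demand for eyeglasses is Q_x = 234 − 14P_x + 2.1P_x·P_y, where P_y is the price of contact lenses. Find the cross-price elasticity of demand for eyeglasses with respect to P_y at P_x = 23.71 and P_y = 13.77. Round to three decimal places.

1.167

At P_x = 23.71 and P_y = 13.77: Q_x = 587.682.
∂Q_x/∂P_y = 2.1P_x = 2.1(23.71) = 49.7910.
ε = (∂Q_x/∂P_y)(P_y/Q_x) = 49.7910 × (13.77/587.682) ≈ 1.167.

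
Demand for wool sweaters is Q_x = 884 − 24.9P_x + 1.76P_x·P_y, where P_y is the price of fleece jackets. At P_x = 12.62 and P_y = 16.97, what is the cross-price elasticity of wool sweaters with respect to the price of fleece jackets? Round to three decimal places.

0.398

At P_x = 12.62 and P_y = 16.97: Q_x = 946.686.
∂Q_x/∂P_y = 1.76P_x = 1.76(12.62) = 22.2112.
ε = (∂Q_x/∂P_y)(P_y/Q_x) = 22.2112 × (16.97/946.686) ≈ 0.398.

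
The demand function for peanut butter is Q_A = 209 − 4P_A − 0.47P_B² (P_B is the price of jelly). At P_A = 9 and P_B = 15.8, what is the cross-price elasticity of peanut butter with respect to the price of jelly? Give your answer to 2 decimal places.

At P_A = 9 and P_B = 15.8: Q_A = 55.669.
∂Q_A/∂P_B = -0.94P_B = -0.94(15.8) = -14.8520.
ε = (∂Q_A/∂P_B)(P_B/Q_A) = -14.8520 × (15.8/55.669) ≈ -4.22.
ε < 0: complements.

-4.22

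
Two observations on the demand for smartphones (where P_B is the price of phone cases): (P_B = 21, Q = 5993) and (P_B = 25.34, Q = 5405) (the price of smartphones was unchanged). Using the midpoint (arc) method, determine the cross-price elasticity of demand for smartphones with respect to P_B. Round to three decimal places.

-0.551

ΔQ_A = 5405 − 5993 = -588; ΔP_B = 25.34 − 21 = 4.34.
Midpoints: Q̄_A = 5699.0, P̄_B = 23.17.
ε = (ΔQ_A/Q̄_A)/(ΔP_B/P̄_B) = (-588/5699.0)/(4.34/23.17) ≈ -0.551.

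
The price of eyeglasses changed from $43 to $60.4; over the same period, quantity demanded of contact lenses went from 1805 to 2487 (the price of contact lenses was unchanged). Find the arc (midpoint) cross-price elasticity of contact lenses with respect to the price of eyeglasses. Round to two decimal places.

ΔQ_A = 2487 − 1805 = 682; ΔP_B = 60.4 − 43 = 17.4.
Midpoints: Q̄_A = 2146.0, P̄_B = 51.70.
ε = (ΔQ_A/Q̄_A)/(ΔP_B/P̄_B) = (682/2146.0)/(17.4/51.70) ≈ 0.94.
ε > 0: contact lenses and eyeglasses are substitutes.

0.94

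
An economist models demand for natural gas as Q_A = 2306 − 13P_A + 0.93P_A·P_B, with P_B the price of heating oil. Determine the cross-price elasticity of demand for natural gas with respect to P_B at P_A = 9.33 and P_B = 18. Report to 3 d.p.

At P_A = 9.33 and P_B = 18: Q_A = 2340.894.
∂Q_A/∂P_B = 0.93P_A = 0.93(9.33) = 8.6769.
ε = (∂Q_A/∂P_B)(P_B/Q_A) = 8.6769 × (18/2340.894) ≈ 0.067.

0.067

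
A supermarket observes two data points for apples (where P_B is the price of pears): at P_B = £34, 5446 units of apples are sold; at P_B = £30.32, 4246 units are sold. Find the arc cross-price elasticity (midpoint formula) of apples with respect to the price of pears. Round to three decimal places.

ΔQ_A = 4246 − 5446 = -1200; ΔP_B = 30.32 − 34 = -3.68.
Midpoints: Q̄_A = 4846.0, P̄_B = 32.16.
ε = (ΔQ_A/Q̄_A)/(ΔP_B/P̄_B) = (-1200/4846.0)/(-3.68/32.16) ≈ 2.164.

2.164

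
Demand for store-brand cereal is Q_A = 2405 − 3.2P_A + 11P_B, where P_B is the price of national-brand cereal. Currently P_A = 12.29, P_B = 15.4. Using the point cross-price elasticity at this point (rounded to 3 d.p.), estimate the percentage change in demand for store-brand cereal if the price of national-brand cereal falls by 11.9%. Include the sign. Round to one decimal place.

At P_A = 12.29, P_B = 15.4: Q_A = 2535.072.
∂Q_A/∂P_B = 11.
ε = (∂Q_A/∂P_B)(P_B/Q_A) = 11.0000 × 15.4/2535.072 ≈ 0.067.
%ΔQ_A ≈ ε × %ΔP_B = 0.067 × (-11.9%) = -0.8%.

-0.8%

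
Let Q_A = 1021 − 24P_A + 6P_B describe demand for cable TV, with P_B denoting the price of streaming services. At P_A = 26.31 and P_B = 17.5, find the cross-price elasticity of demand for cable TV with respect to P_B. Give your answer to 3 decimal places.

0.212

At P_A = 26.31 and P_B = 17.5: Q_A = 494.56.
∂Q_A/∂P_B = 6.
ε = (∂Q_A/∂P_B)(P_B/Q_A) = 6 × (17.5/494.56) ≈ 0.212.
Since ε > 0, cable TV and streaming services are substitutes.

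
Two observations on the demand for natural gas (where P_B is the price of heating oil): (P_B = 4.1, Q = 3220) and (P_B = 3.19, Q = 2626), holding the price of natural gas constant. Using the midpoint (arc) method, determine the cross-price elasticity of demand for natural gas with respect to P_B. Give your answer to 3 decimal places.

0.814

ΔQ_A = 2626 − 3220 = -594; ΔP_B = 3.19 − 4.1 = -0.91.
Midpoints: Q̄_A = 2923.0, P̄_B = 3.64.
ε = (ΔQ_A/Q̄_A)/(ΔP_B/P̄_B) = (-594/2923.0)/(-0.91/3.64) ≈ 0.814.
ε > 0: natural gas and heating oil are substitutes.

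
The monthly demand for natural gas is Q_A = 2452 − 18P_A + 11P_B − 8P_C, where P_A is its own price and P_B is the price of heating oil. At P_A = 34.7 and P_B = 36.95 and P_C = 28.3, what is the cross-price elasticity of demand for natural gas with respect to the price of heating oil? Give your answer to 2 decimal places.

0.20

At P_A = 34.7 and P_B = 36.95 and P_C = 28.3: Q_A = 2007.45.
∂Q_A/∂P_B = 11.
ε = (∂Q_A/∂P_B)(P_B/Q_A) = 11 × (36.95/2007.45) ≈ 0.20.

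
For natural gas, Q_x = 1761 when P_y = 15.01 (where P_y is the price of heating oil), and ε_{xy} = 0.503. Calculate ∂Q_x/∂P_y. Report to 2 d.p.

ε = (∂Q_x/∂P_y)·(P_y/Q_x) ⇒ ∂Q_x/∂P_y = ε·Q_x/P_y = 0.503 × 1761/15.01 ≈ 59.01.

59.01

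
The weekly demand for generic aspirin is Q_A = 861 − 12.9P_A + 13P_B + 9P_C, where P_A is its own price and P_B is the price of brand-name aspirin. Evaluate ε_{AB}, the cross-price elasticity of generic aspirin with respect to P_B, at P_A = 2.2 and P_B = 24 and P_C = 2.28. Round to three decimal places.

0.268

At P_A = 2.2 and P_B = 24 and P_C = 2.28: Q_A = 1165.14.
∂Q_A/∂P_B = 13.
ε = (∂Q_A/∂P_B)(P_B/Q_A) = 13 × (24/1165.14) ≈ 0.268.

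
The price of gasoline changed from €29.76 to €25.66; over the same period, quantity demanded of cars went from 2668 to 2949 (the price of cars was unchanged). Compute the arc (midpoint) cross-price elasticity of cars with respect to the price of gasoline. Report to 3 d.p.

-0.676

ΔQ_A = 2949 − 2668 = 281; ΔP_B = 25.66 − 29.76 = -4.1.
Midpoints: Q̄_A = 2808.5, P̄_B = 27.71.
ε = (ΔQ_A/Q̄_A)/(ΔP_B/P̄_B) = (281/2808.5)/(-4.1/27.71) ≈ -0.676.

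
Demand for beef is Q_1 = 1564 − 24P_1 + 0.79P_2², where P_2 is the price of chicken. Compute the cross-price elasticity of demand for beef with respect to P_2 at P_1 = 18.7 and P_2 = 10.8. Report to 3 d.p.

At P_1 = 18.7 and P_2 = 10.8: Q_1 = 1207.346.
∂Q_1/∂P_2 = 1.58P_2 = 1.58(10.8) = 17.0640.
ε = (∂Q_1/∂P_2)(P_2/Q_1) = 17.0640 × (10.8/1207.346) ≈ 0.153.
ε > 0: substitutes.

0.153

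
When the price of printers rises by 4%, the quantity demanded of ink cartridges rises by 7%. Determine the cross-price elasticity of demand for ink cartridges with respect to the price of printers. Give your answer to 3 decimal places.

1.750

ε = (%ΔQ of ink cartridges) / (%ΔP of printers) = (7%) / (4%) ≈ 1.750.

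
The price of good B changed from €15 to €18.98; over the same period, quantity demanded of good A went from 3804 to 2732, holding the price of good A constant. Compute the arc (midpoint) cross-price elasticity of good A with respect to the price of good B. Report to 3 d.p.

ΔQ_A = 2732 − 3804 = -1072; ΔP_B = 18.98 − 15 = 3.98.
Midpoints: Q̄_A = 3268.0, P̄_B = 16.99.
ε = (ΔQ_A/Q̄_A)/(ΔP_B/P̄_B) = (-1072/3268.0)/(3.98/16.99) ≈ -1.400.
ε < 0: good A and good B are complements.

-1.400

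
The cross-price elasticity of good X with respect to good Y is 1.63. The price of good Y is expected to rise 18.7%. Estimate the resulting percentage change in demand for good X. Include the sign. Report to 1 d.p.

30.5%

%ΔQ ≈ ε × %ΔP of good Y = 1.63 × (18.7%) = 30.5%.
Demand for good X rises by about 30.5%.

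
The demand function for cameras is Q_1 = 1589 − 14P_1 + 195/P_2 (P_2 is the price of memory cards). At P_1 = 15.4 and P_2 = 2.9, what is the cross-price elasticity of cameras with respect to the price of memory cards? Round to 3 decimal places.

-0.047

At P_1 = 15.4 and P_2 = 2.9: Q_1 = 1440.641.
∂Q_1/∂P_2 = −195/P_2² = -23.1867.
ε = (∂Q_1/∂P_2)(P_2/Q_1) = -23.1867 × (2.9/1440.641) ≈ -0.047.
ε < 0: complements.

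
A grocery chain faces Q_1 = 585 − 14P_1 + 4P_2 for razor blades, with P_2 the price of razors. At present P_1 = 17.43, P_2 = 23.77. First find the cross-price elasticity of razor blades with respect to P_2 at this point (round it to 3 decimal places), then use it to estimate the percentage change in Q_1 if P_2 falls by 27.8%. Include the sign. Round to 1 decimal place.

-6.1%

At P_1 = 17.43, P_2 = 23.77: Q_1 = 436.06.
∂Q_1/∂P_2 = 4.
ε = (∂Q_1/∂P_2)(P_2/Q_1) = 4.0000 × 23.77/436.06 ≈ 0.218.
%ΔQ_1 ≈ ε × %ΔP_2 = 0.218 × (-27.8%) = -6.1%.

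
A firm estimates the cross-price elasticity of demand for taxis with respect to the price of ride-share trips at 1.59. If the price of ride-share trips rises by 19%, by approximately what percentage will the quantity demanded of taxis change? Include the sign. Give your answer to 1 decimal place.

%ΔQ ≈ ε × %ΔP of ride-share trips = 1.59 × (19%) = 30.2%.

30.2%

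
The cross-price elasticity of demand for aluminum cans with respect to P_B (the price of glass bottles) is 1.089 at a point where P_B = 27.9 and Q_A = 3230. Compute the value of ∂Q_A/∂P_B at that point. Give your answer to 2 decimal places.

ε = (∂Q_A/∂P_B)·(P_B/Q_A) ⇒ ∂Q_A/∂P_B = ε·Q_A/P_B = 1.089 × 3230/27.9 ≈ 126.07.

126.07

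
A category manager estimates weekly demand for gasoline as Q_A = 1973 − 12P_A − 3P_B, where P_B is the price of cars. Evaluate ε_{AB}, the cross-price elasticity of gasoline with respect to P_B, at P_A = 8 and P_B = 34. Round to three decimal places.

At P_A = 8 and P_B = 34: Q_A = 1775.
∂Q_A/∂P_B = -3.
ε = (∂Q_A/∂P_B)(P_B/Q_A) = -3 × (34/1775) ≈ -0.057.

-0.057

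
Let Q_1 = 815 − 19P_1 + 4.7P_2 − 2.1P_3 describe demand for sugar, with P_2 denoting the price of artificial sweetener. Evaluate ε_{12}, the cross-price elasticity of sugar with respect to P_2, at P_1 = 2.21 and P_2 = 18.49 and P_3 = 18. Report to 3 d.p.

0.106

At P_1 = 2.21 and P_2 = 18.49 and P_3 = 18: Q_1 = 822.113.
∂Q_1/∂P_2 = 4.7.
ε = (∂Q_1/∂P_2)(P_2/Q_1) = 4.7 × (18.49/822.113) ≈ 0.106.
Since ε > 0, sugar and artificial sweetener are substitutes.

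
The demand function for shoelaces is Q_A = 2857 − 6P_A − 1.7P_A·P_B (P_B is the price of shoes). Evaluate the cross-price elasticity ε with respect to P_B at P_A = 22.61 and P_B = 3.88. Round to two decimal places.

-0.06

At P_A = 22.61 and P_B = 3.88: Q_A = 2572.204.
∂Q_A/∂P_B = -1.7P_A = -1.7(22.61) = -38.4370.
ε = (∂Q_A/∂P_B)(P_B/Q_A) = -38.4370 × (3.88/2572.204) ≈ -0.06.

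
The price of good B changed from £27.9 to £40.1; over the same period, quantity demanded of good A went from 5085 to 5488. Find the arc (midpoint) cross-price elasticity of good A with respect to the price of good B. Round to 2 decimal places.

ΔQ_A = 5488 − 5085 = 403; ΔP_B = 40.1 − 27.9 = 12.2.
Midpoints: Q̄_A = 5286.5, P̄_B = 34.00.
ε = (ΔQ_A/Q̄_A)/(ΔP_B/P̄_B) = (403/5286.5)/(12.2/34.00) ≈ 0.21.

0.21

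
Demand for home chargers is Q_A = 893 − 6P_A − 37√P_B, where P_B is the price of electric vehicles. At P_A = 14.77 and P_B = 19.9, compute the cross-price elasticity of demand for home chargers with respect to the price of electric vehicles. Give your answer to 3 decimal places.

-0.129

At P_A = 14.77 and P_B = 19.9: Q_A = 639.325.
∂Q_A/∂P_B = -37/(2√P_B) = -37/(2√19.9) = -4.1471.
ε = (∂Q_A/∂P_B)(P_B/Q_A) = -4.1471 × (19.9/639.325) ≈ -0.129.
ε < 0: complements.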